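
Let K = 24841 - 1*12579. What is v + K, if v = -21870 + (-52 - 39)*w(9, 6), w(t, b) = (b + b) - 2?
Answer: -10518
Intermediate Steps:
w(t, b) = -2 + 2*b (w(t, b) = 2*b - 2 = -2 + 2*b)
K = 12262 (K = 24841 - 12579 = 12262)
v = -22780 (v = -21870 + (-52 - 39)*(-2 + 2*6) = -21870 - 91*(-2 + 12) = -21870 - 91*10 = -21870 - 910 = -22780)
v + K = -22780 + 12262 = -10518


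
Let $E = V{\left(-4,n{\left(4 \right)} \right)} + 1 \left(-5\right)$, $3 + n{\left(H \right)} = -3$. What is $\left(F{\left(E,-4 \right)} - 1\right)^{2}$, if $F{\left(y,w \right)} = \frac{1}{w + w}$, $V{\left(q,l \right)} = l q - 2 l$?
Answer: $\frac{81}{64} \approx 1.2656$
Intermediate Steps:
$n{\left(H \right)} = -6$ ($n{\left(H \right)} = -3 - 3 = -6$)
$V{\left(q,l \right)} = - 2 l + l q$
$E = 31$ ($E = - 6 \left(-2 - 4\right) + 1 \left(-5\right) = \left(-6\right) \left(-6\right) - 5 = 36 - 5 = 31$)
$F{\left(y,w \right)} = \frac{1}{2 w}$
$\left(F{\left(E,-4 \right)} - 1\right)^{2} = \left(\frac{1}{2 \left(-4\right)} - 1\right)^{2} = \left(\frac{1}{2} \left(- \frac{1}{4}\right) - 1\right)^{2} = \left(- \frac{1}{8} - 1\right)^{2} = \left(- \frac{9}{8}\right)^{2} = \frac{81}{64}$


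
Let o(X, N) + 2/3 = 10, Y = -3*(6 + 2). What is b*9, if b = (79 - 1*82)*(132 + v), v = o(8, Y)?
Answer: -3816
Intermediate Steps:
Y = -24 (Y = -3*8 = -24)
o(X, N) = 28/3 (o(X, N) = -⅔ + 10 = 28/3)
v = 28/3 ≈ 9.3333
b = -424 (b = (79 - 1*82)*(132 + 28/3) = (79 - 82)*(424/3) = -3*424/3 = -424)
b*9 = -424*9 = -3816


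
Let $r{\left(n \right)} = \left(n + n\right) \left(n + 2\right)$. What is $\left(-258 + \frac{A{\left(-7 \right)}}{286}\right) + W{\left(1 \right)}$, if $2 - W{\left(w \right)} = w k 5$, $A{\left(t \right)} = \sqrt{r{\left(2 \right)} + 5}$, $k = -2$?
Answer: $-246 + \frac{\sqrt{21}}{286} \approx -245.98$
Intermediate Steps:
$r{\left(n \right)} = 2 n \left(2 + n\right)$
$A{\left(t \right)} = \sqrt{21}$ ($A{\left(t \right)} = \sqrt{2 \cdot 2 \left(2 + 2\right) + 5} = \sqrt{2 \cdot 2 \cdot 4 + 5} = \sqrt{16 + 5} = \sqrt{21}$)
$W{\left(w \right)} = 2 + 10 w$ ($W{\left(w \right)} = 2 - w \left(-2\right) 5 = 2 - - 2 w 5 = 2 - - 10 w = 2 + 10 w$)
$\left(-258 + \frac{A{\left(-7 \right)}}{286}\right) + W{\left(1 \right)} = \left(-258 + \frac{\sqrt{21}}{286}\right) + \left(2 + 10 \cdot 1\right) = \left(-258 + \sqrt{21} \cdot \frac{1}{286}\right) + \left(2 + 10\right) = \left(-258 + \frac{\sqrt{21}}{286}\right) + 12 = -246 + \frac{\sqrt{21}}{286}$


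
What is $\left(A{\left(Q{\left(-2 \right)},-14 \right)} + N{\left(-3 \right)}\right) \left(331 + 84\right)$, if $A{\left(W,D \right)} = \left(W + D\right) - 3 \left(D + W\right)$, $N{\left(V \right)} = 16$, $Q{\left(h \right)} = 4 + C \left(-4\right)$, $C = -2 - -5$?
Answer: $24900$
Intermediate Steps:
$C = 3$ ($C = -2 + 5 = 3$)
$Q{\left(h \right)} = -8$ ($Q{\left(h \right)} = 4 + 3 \left(-4\right) = 4 - 12 = -8$)
$A{\left(W,D \right)} = - 2 D - 2 W$ ($A{\left(W,D \right)} = \left(D + W\right) - \left(3 D + 3 W\right) = - 2 D - 2 W$)
$\left(A{\left(Q{\left(-2 \right)},-14 \right)} + N{\left(-3 \right)}\right) \left(331 + 84\right) = \left(\left(\left(-2\right) \left(-14\right) - -16\right) + 16\right) \left(331 + 84\right) = \left(\left(28 + 16\right) + 16\right) 415 = \left(44 + 16\right) 415 = 60 \cdot 415 = 24900$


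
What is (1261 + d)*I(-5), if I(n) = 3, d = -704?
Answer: 1671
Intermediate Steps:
(1261 + d)*I(-5) = (1261 - 704)*3 = 557*3 = 1671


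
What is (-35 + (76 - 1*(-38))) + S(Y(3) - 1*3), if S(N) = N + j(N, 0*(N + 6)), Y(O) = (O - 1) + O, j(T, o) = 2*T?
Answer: 85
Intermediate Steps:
Y(O) = -1 + 2*O (Y(O) = (-1 + O) + O = -1 + 2*O)
S(N) = 3*N (S(N) = N + 2*N = 3*N)
(-35 + (76 - 1*(-38))) + S(Y(3) - 1*3) = (-35 + (76 - 1*(-38))) + 3*((-1 + 2*3) - 1*3) = (-35 + (76 + 38)) + 3*((-1 + 6) - 3) = (-35 + 114) + 3*(5 - 3) = 79 + 3*2 = 79 + 6 = 85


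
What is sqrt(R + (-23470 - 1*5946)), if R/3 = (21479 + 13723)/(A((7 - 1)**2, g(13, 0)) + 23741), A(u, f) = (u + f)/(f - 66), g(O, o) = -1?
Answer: I*sqrt(2067016508963830)/265102 ≈ 171.5*I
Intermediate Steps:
A(u, f) = (f + u)/(-66 + f)
R = 1179267/265102 (R = 3*((21479 + 13723)/((-1 + (7 - 1)**2)/(-66 - 1) + 23741)) = 3*(35202/((-1 + 6**2)/(-67) + 23741)) = 3*(35202/(-(-1 + 36)/67 + 23741)) = 3*(35202/(-1/67*35 + 23741)) = 3*(35202/(-35/67 + 23741)) = 3*(35202/(1590612/67)) = 3*(35202*(67/1590612)) = 3*(393089/265102) = 1179267/265102 ≈ 4.4483)
sqrt(R + (-23470 - 1*5946)) = sqrt(1179267/265102 + (-23470 - 1*5946)) = sqrt(1179267/265102 + (-23470 - 5946)) = sqrt(1179267/265102 - 29416) = sqrt(-7797061165/265102) = I*sqrt(2067016508963830)/265102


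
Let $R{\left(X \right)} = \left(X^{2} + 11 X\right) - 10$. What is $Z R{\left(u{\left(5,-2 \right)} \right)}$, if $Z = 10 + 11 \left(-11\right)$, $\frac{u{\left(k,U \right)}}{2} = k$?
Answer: $-22200$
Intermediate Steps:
$u{\left(k,U \right)} = 2 k$
$Z = -111$ ($Z = 10 - 121 = -111$)
$R{\left(X \right)} = -10 + X^{2} + 11 X$
$Z R{\left(u{\left(5,-2 \right)} \right)} = - 111 \left(-10 + \left(2 \cdot 5\right)^{2} + 11 \cdot 2 \cdot 5\right) = - 111 \left(-10 + 10^{2} + 11 \cdot 10\right) = - 111 \left(-10 + 100 + 110\right) = \left(-111\right) 200 = -22200$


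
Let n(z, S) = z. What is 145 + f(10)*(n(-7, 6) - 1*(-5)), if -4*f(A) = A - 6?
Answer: 147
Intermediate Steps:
f(A) = 3/2 - A/4 (f(A) = -(A - 6)/4 = -(-6 + A)/4 = 3/2 - A/4)
145 + f(10)*(n(-7, 6) - 1*(-5)) = 145 + (3/2 - ¼*10)*(-7 - 1*(-5)) = 145 + (3/2 - 5/2)*(-7 + 5) = 145 - 1*(-2) = 145 + 2 = 147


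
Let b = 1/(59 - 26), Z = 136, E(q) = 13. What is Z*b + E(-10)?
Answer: 565/33 ≈ 17.121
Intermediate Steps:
b = 1/33 ≈ 0.030303
Z*b + E(-10) = 136*(1/33) + 13 = 136/33 + 13 = 565/33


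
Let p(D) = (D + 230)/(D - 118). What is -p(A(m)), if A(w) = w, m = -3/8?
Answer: 1837/947 ≈ 1.9398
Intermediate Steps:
m = -3/8 (m = -3*⅛ = -3/8 ≈ -0.37500)
p(D) = (230 + D)/(-118 + D)
-p(A(m)) = -(230 - 3/8)/(-118 - 3/8) = -1837/((-947/8)*8) = -(-8)*1837/(947*8) = -1*(-1837/947) = 1837/947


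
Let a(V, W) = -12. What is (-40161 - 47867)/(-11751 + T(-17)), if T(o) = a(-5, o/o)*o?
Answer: 88028/11547 ≈ 7.6235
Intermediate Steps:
T(o) = -12*o
(-40161 - 47867)/(-11751 + T(-17)) = (-40161 - 47867)/(-11751 - 12*(-17)) = -88028/(-11751 + 204) = -88028/(-11547) = -88028*(-1/11547) = 88028/11547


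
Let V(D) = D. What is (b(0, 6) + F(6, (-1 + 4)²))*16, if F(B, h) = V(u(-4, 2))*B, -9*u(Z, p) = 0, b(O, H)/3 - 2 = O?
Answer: 96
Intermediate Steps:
b(O, H) = 6 + 3*O
u(Z, p) = 0 (u(Z, p) = -⅑*0 = 0)
F(B, h) = 0 (F(B, h) = 0*B = 0)
(b(0, 6) + F(6, (-1 + 4)²))*16 = ((6 + 3*0) + 0)*16 = ((6 + 0) + 0)*16 = (6 + 0)*16 = 6*16 = 96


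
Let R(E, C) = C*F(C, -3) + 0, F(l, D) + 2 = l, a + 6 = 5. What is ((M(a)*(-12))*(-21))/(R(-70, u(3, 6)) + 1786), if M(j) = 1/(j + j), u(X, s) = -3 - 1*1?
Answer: -63/905 ≈ -0.069613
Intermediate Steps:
a = -1 (a = -6 + 5 = -1)
F(l, D) = -2 + l
u(X, s) = -4 (u(X, s) = -3 - 1 = -4)
M(j) = 1/(2*j)
R(E, C) = C*(-2 + C) (R(E, C) = C*(-2 + C) + 0 = C*(-2 + C))
((M(a)*(-12))*(-21))/(R(-70, u(3, 6)) + 1786) = ((((½)/(-1))*(-12))*(-21))/(-4*(-2 - 4) + 1786) = ((((½)*(-1))*(-12))*(-21))/(-4*(-6) + 1786) = (-½*(-12)*(-21))/(24 + 1786) = (6*(-21))/1810 = -126*1/1810 = -63/905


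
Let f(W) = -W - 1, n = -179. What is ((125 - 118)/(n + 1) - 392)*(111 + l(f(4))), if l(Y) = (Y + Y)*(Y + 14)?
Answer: -1465443/178 ≈ -8232.8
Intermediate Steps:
f(W) = -1 - W
l(Y) = 2*Y*(14 + Y) (l(Y) = (2*Y)*(14 + Y) = 2*Y*(14 + Y))
((125 - 118)/(n + 1) - 392)*(111 + l(f(4))) = ((125 - 118)/(-179 + 1) - 392)*(111 + 2*(-1 - 1*4)*(14 + (-1 - 1*4))) = (7/(-178) - 392)*(111 + 2*(-1 - 4)*(14 + (-1 - 4))) = (7*(-1/178) - 392)*(111 + 2*(-5)*(14 - 5)) = (-7/178 - 392)*(111 + 2*(-5)*9) = -69783*(111 - 90)/178 = -69783/178*21 = -1465443/178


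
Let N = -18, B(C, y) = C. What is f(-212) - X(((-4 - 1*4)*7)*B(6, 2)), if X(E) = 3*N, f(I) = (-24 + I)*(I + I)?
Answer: 100118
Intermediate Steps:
f(I) = 2*I*(-24 + I) (f(I) = (-24 + I)*(2*I) = 2*I*(-24 + I))
X(E) = -54 (X(E) = 3*(-18) = -54)
f(-212) - X(((-4 - 1*4)*7)*B(6, 2)) = 2*(-212)*(-24 - 212) - 1*(-54) = 2*(-212)*(-236) + 54 = 100064 + 54 = 100118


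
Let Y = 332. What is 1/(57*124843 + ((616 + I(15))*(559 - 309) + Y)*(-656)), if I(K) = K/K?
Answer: -1/94289741 ≈ -1.0606e-8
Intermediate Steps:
I(K) = 1
1/(57*124843 + ((616 + I(15))*(559 - 309) + Y)*(-656)) = 1/(57*124843 + ((616 + 1)*(559 - 309) + 332)*(-656)) = 1/(7116051 + (617*250 + 332)*(-656)) = 1/(7116051 + (154250 + 332)*(-656)) = 1/(7116051 + 154582*(-656)) = 1/(7116051 - 101405792) = 1/(-94289741) = -1/94289741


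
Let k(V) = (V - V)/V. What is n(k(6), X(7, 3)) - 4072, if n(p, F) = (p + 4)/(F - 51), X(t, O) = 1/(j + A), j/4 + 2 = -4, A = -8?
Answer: -6649704/1633 ≈ -4072.1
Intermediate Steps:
j = -24 (j = -8 + 4*(-4) = -8 - 16 = -24)
k(V) = 0 (k(V) = 0/V = 0)
X(t, O) = -1/32 (X(t, O) = 1/(-24 - 8) = 1/(-32) = -1/32)
n(p, F) = (4 + p)/(-51 + F)
n(k(6), X(7, 3)) - 4072 = (4 + 0)/(-51 - 1/32) - 4072 = 4/(-1633/32) - 4072 = -32/1633*4 - 4072 = -128/1633 - 4072 = -6649704/1633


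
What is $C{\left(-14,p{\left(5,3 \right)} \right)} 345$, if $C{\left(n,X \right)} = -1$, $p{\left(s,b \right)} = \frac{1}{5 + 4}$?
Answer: $-345$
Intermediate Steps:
$p{\left(s,b \right)} = \frac{1}{9}$
$C{\left(-14,p{\left(5,3 \right)} \right)} 345 = \left(-1\right) 345 = -345$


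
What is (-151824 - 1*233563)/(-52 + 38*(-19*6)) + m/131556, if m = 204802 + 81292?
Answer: 12988552067/144185376 ≈ 90.082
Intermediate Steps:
m = 286094
(-151824 - 1*233563)/(-52 + 38*(-19*6)) + m/131556 = (-151824 - 1*233563)/(-52 + 38*(-19*6)) + 286094/131556 = (-151824 - 233563)/(-52 + 38*(-114)) + 286094*(1/131556) = -385387/(-52 - 4332) + 143047/65778 = -385387/(-4384) + 143047/65778 = -385387*(-1/4384) + 143047/65778 = 385387/4384 + 143047/65778 = 12988552067/144185376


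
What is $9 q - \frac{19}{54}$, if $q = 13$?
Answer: $\frac{6299}{54} \approx 116.65$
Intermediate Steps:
$9 q - \frac{19}{54} = 9 \cdot 13 - \frac{19}{54} = 117 - 19 \cdot \frac{1}{54} = 117 - \frac{19}{54} = \frac{6299}{54}$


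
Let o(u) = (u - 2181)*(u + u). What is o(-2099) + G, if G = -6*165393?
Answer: 16975082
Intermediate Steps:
o(u) = 2*u*(-2181 + u) (o(u) = (-2181 + u)*(2*u) = 2*u*(-2181 + u))
G = -992358
o(-2099) + G = 2*(-2099)*(-2181 - 2099) - 992358 = 2*(-2099)*(-4280) - 992358 = 17967440 - 992358 = 16975082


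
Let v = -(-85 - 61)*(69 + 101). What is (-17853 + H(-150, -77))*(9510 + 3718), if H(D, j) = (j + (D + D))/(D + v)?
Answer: -2913029728618/12335 ≈ -2.3616e+8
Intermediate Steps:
v = 24820 (v = -(-146)*170 = -1*(-24820) = 24820)
H(D, j) = (j + 2*D)/(24820 + D) (H(D, j) = (j + (D + D))/(D + 24820) = (j + 2*D)/(24820 + D))
(-17853 + H(-150, -77))*(9510 + 3718) = (-17853 + (-77 + 2*(-150))/(24820 - 150))*(9510 + 3718) = (-17853 + (-77 - 300)/24670)*13228 = (-17853 + (1/24670)*(-377))*13228 = (-17853 - 377/24670)*13228 = -440433887/24670*13228 = -2913029728618/12335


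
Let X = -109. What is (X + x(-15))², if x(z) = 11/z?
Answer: 2709316/225 ≈ 12041.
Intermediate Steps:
(X + x(-15))² = (-109 + 11/(-15))² = (-109 + 11*(-1/15))² = (-109 - 11/15)² = (-1646/15)² = 2709316/225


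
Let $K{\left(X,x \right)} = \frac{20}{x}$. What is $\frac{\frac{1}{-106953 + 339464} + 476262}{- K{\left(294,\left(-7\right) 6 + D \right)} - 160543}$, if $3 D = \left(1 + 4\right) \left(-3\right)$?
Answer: $- \frac{5204599232501}{1754411983011} \approx -2.9666$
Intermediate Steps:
$D = -5$ ($D = \frac{\left(1 + 4\right) \left(-3\right)}{3} = \frac{5 \left(-3\right)}{3} = \frac{1}{3} \left(-15\right) = -5$)
$\frac{\frac{1}{-106953 + 339464} + 476262}{- K{\left(294,\left(-7\right) 6 + D \right)} - 160543} = \frac{\frac{1}{-106953 + 339464} + 476262}{- \frac{20}{\left(-7\right) 6 - 5} - 160543} = \frac{\frac{1}{232511} + 476262}{- \frac{20}{-42 - 5} - 160543} = \frac{\frac{1}{232511} + 476262}{- \frac{20}{-47} - 160543} = \frac{110736153883}{232511 \left(- \frac{20 \left(-1\right)}{47} - 160543\right)} = \frac{110736153883}{232511 \left(\left(-1\right) \left(- \frac{20}{47}\right) - 160543\right)} = \frac{110736153883}{232511 \left(\frac{20}{47} - 160543\right)} = \frac{110736153883}{232511 \left(- \frac{7545501}{47}\right)} = \frac{110736153883}{232511} \left(- \frac{47}{7545501}\right) = - \frac{5204599232501}{1754411983011}$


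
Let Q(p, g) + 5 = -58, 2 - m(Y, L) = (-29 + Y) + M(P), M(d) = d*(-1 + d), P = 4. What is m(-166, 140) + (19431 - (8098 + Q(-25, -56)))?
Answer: 11581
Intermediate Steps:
m(Y, L) = 19 - Y (m(Y, L) = 2 - ((-29 + Y) + 4*(-1 + 4)) = 2 - ((-29 + Y) + 4*3) = 2 - ((-29 + Y) + 12) = 2 - (-17 + Y) = 2 + (17 - Y) = 19 - Y)
Q(p, g) = -63 (Q(p, g) = -5 - 58 = -63)
m(-166, 140) + (19431 - (8098 + Q(-25, -56))) = (19 - 1*(-166)) + (19431 - (8098 - 63)) = (19 + 166) + (19431 - 1*8035) = 185 + (19431 - 8035) = 185 + 11396 = 11581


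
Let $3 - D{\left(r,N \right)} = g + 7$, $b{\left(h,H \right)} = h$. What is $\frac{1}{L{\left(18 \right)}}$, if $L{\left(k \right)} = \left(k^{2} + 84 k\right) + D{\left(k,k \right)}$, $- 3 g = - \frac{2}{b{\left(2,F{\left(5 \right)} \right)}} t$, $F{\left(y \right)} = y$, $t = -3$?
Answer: $\frac{1}{1833} \approx 0.00054555$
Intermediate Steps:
$g = -1$ ($g = - \frac{- \frac{2}{2} \left(-3\right)}{3} = - \frac{\left(-2\right) \frac{1}{2} \left(-3\right)}{3} = - \frac{\left(-1\right) \left(-3\right)}{3} = \left(- \frac{1}{3}\right) 3 = -1$)
$D{\left(r,N \right)} = -3$ ($D{\left(r,N \right)} = 3 - \left(-1 + 7\right) = 3 - 6 = -3$)
$L{\left(k \right)} = -3 + k^{2} + 84 k$ ($L{\left(k \right)} = \left(k^{2} + 84 k\right) - 3 = -3 + k^{2} + 84 k$)
$\frac{1}{L{\left(18 \right)}} = \frac{1}{-3 + 18^{2} + 84 \cdot 18} = \frac{1}{-3 + 324 + 1512} = \frac{1}{1833}$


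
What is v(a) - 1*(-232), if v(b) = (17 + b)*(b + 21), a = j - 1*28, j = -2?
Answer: 349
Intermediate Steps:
a = -30 (a = -2 - 1*28 = -2 - 28 = -30)
v(b) = (17 + b)*(21 + b)
v(a) - 1*(-232) = (357 + (-30)**2 + 38*(-30)) - 1*(-232) = (357 + 900 - 1140) + 232 = 117 + 232 = 349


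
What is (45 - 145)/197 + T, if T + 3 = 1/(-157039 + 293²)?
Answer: -49192487/14024430 ≈ -3.5076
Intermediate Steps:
T = -213571/71190 (T = -3 + 1/(-157039 + 293²) = -3 + 1/(-157039 + 85849) = -3 + 1/(-71190) = -3 - 1/71190 = -213571/71190 ≈ -3.0000)
(45 - 145)/197 + T = (45 - 145)/197 - 213571/71190 = -100*1/197 - 213571/71190 = -100/197 - 213571/71190 = -49192487/14024430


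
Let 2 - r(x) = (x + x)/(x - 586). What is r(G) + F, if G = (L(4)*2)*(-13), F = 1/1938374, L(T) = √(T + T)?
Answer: 332815023549/163786787878 - 15236*√2/84497 ≈ 1.7770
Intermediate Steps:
L(T) = √2*√T (L(T) = √(2*T) = √2*√T)
F = 1/1938374 ≈ 5.1590e-7
G = -52*√2 (G = ((√2*√4)*2)*(-13) = ((√2*2)*2)*(-13) = ((2*√2)*2)*(-13) = (4*√2)*(-13) = -52*√2 ≈ -73.539)
r(x) = 2 - 2*x/(-586 + x) (r(x) = 2 - (x + x)/(x - 586) = 2 - 2*x/(-586 + x))
r(G) + F = -1172/(-586 - 52*√2) + 1/1938374 = 1/1938374 - 1172/(-586 - 52*√2)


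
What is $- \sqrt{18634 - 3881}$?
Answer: $- \sqrt{14753} \approx -121.46$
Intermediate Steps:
$- \sqrt{18634 - 3881} = - \sqrt{14753}$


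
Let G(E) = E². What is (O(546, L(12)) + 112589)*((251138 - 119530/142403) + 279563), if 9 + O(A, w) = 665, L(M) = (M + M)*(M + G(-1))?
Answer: 8558297789217385/142403 ≈ 6.0099e+10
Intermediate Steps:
L(M) = 2*M*(1 + M) (L(M) = (M + M)*(M + (-1)²) = (2*M)*(M + 1) = (2*M)*(1 + M) = 2*M*(1 + M))
O(A, w) = 656 (O(A, w) = -9 + 665 = 656)
(O(546, L(12)) + 112589)*((251138 - 119530/142403) + 279563) = (656 + 112589)*((251138 - 119530/142403) + 279563) = 113245*((251138 - 119530/142403) + 279563) = 113245*(35762685084/142403 + 279563) = 113245*(75573294973/142403) = 8558297789217385/142403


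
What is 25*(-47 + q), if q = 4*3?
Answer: -875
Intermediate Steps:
q = 12
25*(-47 + q) = 25*(-47 + 12) = 25*(-35) = -875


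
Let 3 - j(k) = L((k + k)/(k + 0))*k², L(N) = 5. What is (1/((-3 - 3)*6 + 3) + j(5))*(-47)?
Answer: 189269/33 ≈ 5735.4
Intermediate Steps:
j(k) = 3 - 5*k²
(1/((-3 - 3)*6 + 3) + j(5))*(-47) = (1/((-3 - 3)*6 + 3) + (3 - 5*5²))*(-47) = (1/(-6*6 + 3) + (3 - 5*25))*(-47) = (1/(-36 + 3) + (3 - 125))*(-47) = (1/(-33) - 122)*(-47) = (-1/33 - 122)*(-47) = -4027/33*(-47) = 189269/33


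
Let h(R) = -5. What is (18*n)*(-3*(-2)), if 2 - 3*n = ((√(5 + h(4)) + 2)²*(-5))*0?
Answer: 72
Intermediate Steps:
n = ⅔ (n = ⅔ - (√(5 - 5) + 2)²*(-5)*0/3 = ⅔ - (√0 + 2)²*(-5)*0/3 = ⅔ - (0 + 2)²*(-5)*0/3 = ⅔ - 2²*(-5)*0/3 = ⅔ - 4*(-5)*0/3 = ⅔ - (-20)*0/3 = ⅔ - ⅓*0 = ⅔ + 0 = ⅔ ≈ 0.66667)
(18*n)*(-3*(-2)) = (18*(⅔))*(-3*(-2)) = 12*6 = 72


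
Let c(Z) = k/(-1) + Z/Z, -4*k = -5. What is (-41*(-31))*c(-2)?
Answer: -1271/4 ≈ -317.75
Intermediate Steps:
k = 5/4 (k = -¼*(-5) = 5/4 ≈ 1.2500)
c(Z) = -¼ (c(Z) = (5/4)/(-1) + Z/Z = (5/4)*(-1) + 1 = -5/4 + 1 = -¼)
(-41*(-31))*c(-2) = -41*(-31)*(-¼) = 1271*(-¼) = -1271/4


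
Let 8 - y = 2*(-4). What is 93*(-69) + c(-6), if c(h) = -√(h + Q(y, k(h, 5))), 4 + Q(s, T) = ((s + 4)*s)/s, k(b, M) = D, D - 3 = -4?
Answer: -6417 - √10 ≈ -6420.2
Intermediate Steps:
D = -1 (D = 3 - 4 = -1)
k(b, M) = -1
y = 16 (y = 8 - 2*(-4) = 8 - 1*(-8) = 8 + 8 = 16)
Q(s, T) = s (Q(s, T) = -4 + ((s + 4)*s)/s = -4 + ((4 + s)*s)/s = -4 + (s*(4 + s))/s = -4 + (4 + s) = s)
c(h) = -√(16 + h) (c(h) = -√(h + 16) = -√(16 + h))
93*(-69) + c(-6) = 93*(-69) - √(16 - 6) = -6417 - √10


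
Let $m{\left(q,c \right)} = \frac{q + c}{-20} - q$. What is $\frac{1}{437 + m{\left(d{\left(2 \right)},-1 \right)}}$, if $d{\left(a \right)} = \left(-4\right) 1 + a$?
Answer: $\frac{20}{8783} \approx 0.0022771$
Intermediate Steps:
$d{\left(a \right)} = -4 + a$
$m{\left(q,c \right)} = - \frac{21 q}{20} - \frac{c}{20}$ ($m{\left(q,c \right)} = \left(c + q\right) \left(- \frac{1}{20}\right) - q = \left(- \frac{c}{20} - \frac{q}{20}\right) - q = - \frac{21 q}{20} - \frac{c}{20}$)
$\frac{1}{437 + m{\left(d{\left(2 \right)},-1 \right)}} = \frac{1}{437 - \left(- \frac{1}{20} + \frac{21 \left(-4 + 2\right)}{20}\right)} = \frac{1}{437 + \left(\left(- \frac{21}{20}\right) \left(-2\right) + \frac{1}{20}\right)} = \frac{1}{437 + \left(\frac{21}{10} + \frac{1}{20}\right)} = \frac{1}{437 + \frac{43}{20}} = \frac{1}{\frac{8783}{20}} = \frac{20}{8783}$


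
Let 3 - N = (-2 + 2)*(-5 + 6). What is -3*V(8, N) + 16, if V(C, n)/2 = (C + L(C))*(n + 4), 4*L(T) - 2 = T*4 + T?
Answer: -761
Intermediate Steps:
L(T) = ½ + 5*T/4 (L(T) = ½ + (T*4 + T)/4 = ½ + (4*T + T)/4 = ½ + (5*T)/4 = ½ + 5*T/4)
N = 3 (N = 3 - (-2 + 2)*(-5 + 6) = 3 - 0 = 3 - 1*0 = 3 + 0 = 3)
V(C, n) = 2*(½ + 9*C/4)*(4 + n) (V(C, n) = 2*((C + (½ + 5*C/4))*(n + 4)) = 2*((½ + 9*C/4)*(4 + n)) = 2*(½ + 9*C/4)*(4 + n))
-3*V(8, N) + 16 = -3*(4 + 3 + 18*8 + (9/2)*8*3) + 16 = -3*(4 + 3 + 144 + 108) + 16 = -3*259 + 16 = -777 + 16 = -761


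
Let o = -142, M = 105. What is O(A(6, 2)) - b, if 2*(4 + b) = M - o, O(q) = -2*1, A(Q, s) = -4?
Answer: -243/2 ≈ -121.50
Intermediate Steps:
O(q) = -2
b = 239/2 (b = -4 + (105 - 1*(-142))/2 = -4 + (105 + 142)/2 = -4 + (½)*247 = -4 + 247/2 = 239/2 ≈ 119.50)
O(A(6, 2)) - b = -2 - 1*239/2 = -2 - 239/2 = -243/2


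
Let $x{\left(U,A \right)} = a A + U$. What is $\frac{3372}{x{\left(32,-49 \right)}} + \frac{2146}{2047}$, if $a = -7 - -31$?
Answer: $- \frac{1111865}{585442} \approx -1.8992$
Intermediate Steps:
$a = 24$ ($a = -7 + 31 = 24$)
$x{\left(U,A \right)} = U + 24 A$ ($x{\left(U,A \right)} = 24 A + U = U + 24 A$)
$\frac{3372}{x{\left(32,-49 \right)}} + \frac{2146}{2047} = \frac{3372}{32 + 24 \left(-49\right)} + \frac{2146}{2047} = \frac{3372}{32 - 1176} + 2146 \cdot \frac{1}{2047} = \frac{3372}{-1144} + \frac{2146}{2047} = 3372 \left(- \frac{1}{1144}\right) + \frac{2146}{2047} = - \frac{843}{286} + \frac{2146}{2047} = - \frac{1111865}{585442}$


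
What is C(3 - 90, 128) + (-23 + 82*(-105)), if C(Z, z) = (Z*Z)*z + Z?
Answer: 960112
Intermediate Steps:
C(Z, z) = Z + z*Z**2 (C(Z, z) = Z**2*z + Z = z*Z**2 + Z = Z + z*Z**2)
C(3 - 90, 128) + (-23 + 82*(-105)) = (3 - 90)*(1 + (3 - 90)*128) + (-23 + 82*(-105)) = -87*(1 - 87*128) + (-23 - 8610) = -87*(1 - 11136) - 8633 = -87*(-11135) - 8633 = 968745 - 8633 = 960112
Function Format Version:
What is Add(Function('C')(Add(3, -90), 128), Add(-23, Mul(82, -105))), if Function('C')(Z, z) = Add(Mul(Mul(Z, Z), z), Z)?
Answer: 960112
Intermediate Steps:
Function('C')(Z, z) = Add(Z, Mul(z, Pow(Z, 2))) (Function('C')(Z, z) = Add(Mul(Pow(Z, 2), z), Z) = Add(Mul(z, Pow(Z, 2)), Z) = Add(Z, Mul(z, Pow(Z, 2))))
Add(Function('C')(Add(3, -90), 128), Add(-23, Mul(82, -105))) = Add(Mul(Add(3, -90), Add(1, Mul(Add(3, -90), 128))), Add(-23, Mul(82, -105))) = Add(Mul(-87, Add(1, Mul(-87, 128))), Add(-23, -8610)) = Add(Mul(-87, Add(1, -11136)), -8633) = Add(Mul(-87, -11135), -8633) = Add(968745, -8633) = 960112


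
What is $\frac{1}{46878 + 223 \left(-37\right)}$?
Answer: $\frac{1}{38627} \approx 2.5889 \cdot 10^{-5}$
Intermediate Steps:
$\frac{1}{46878 + 223 \left(-37\right)} = \frac{1}{46878 - 8251} = \frac{1}{38627}$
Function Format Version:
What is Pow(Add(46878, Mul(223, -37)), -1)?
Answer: Rational(1, 38627) ≈ 2.5889e-5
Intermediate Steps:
Pow(Add(46878, Mul(223, -37)), -1) = Pow(Add(46878, -8251), -1) = Pow(38627, -1) = Rational(1, 38627)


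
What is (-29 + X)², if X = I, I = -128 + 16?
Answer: 19881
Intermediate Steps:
I = -112
X = -112
(-29 + X)² = (-29 - 112)² = (-141)² = 19881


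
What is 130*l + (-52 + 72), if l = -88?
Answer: -11420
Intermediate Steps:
130*l + (-52 + 72) = 130*(-88) + (-52 + 72) = -11440 + 20 = -11420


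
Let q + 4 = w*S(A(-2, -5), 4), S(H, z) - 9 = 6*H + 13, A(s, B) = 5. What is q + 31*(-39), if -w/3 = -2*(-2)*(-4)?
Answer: 1283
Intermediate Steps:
w = 48 (w = -3*(-2*(-2))*(-4) = -12*(-4) = -3*(-16) = 48)
S(H, z) = 22 + 6*H (S(H, z) = 9 + (6*H + 13) = 9 + (13 + 6*H) = 22 + 6*H)
q = 2492 (q = -4 + 48*(22 + 6*5) = -4 + 48*(22 + 30) = -4 + 48*52 = -4 + 2496 = 2492)
q + 31*(-39) = 2492 + 31*(-39) = 2492 - 1209 = 1283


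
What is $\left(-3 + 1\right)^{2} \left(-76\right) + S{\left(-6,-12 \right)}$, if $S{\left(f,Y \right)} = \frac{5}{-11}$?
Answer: $- \frac{3349}{11} \approx -304.45$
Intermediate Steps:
$S{\left(f,Y \right)} = - \frac{5}{11}$ ($S{\left(f,Y \right)} = 5 \left(- \frac{1}{11}\right) = - \frac{5}{11}$)
$\left(-3 + 1\right)^{2} \left(-76\right) + S{\left(-6,-12 \right)} = \left(-3 + 1\right)^{2} \left(-76\right) - \frac{5}{11} = \left(-2\right)^{2} \left(-76\right) - \frac{5}{11} = 4 \left(-76\right) - \frac{5}{11} = -304 - \frac{5}{11} = - \frac{3349}{11}$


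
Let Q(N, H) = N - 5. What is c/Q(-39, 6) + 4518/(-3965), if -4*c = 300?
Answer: 98583/174460 ≈ 0.56507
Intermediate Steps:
c = -75 (c = -1/4*300 = -75)
Q(N, H) = -5 + N
c/Q(-39, 6) + 4518/(-3965) = -75/(-5 - 39) + 4518/(-3965) = -75/(-44) + 4518*(-1/3965) = -75*(-1/44) - 4518/3965 = 75/44 - 4518/3965 = 98583/174460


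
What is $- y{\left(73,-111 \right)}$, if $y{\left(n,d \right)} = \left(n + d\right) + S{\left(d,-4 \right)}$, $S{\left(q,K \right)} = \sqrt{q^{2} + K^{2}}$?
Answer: $38 - 13 \sqrt{73} \approx -73.072$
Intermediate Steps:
$S{\left(q,K \right)} = \sqrt{K^{2} + q^{2}}$
$y{\left(n,d \right)} = d + n + \sqrt{16 + d^{2}}$ ($y{\left(n,d \right)} = \left(n + d\right) + \sqrt{\left(-4\right)^{2} + d^{2}} = \left(d + n\right) + \sqrt{16 + d^{2}} = d + n + \sqrt{16 + d^{2}}$)
$- y{\left(73,-111 \right)} = - (-111 + 73 + \sqrt{16 + \left(-111\right)^{2}}) = - (-111 + 73 + \sqrt{16 + 12321}) = - (-111 + 73 + \sqrt{12337}) = - (-111 + 73 + 13 \sqrt{73}) = - (-38 + 13 \sqrt{73}) = 38 - 13 \sqrt{73}$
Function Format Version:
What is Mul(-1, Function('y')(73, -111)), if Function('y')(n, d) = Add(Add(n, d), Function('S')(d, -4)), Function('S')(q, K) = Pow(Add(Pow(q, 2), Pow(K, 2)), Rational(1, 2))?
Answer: Add(38, Mul(-13, Pow(73, Rational(1, 2)))) ≈ -73.072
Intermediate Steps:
Function('S')(q, K) = Pow(Add(Pow(K, 2), Pow(q, 2)), Rational(1, 2))
Function('y')(n, d) = Add(d, n, Pow(Add(16, Pow(d, 2)), Rational(1, 2))) (Function('y')(n, d) = Add(Add(n, d), Pow(Add(Pow(-4, 2), Pow(d, 2)), Rational(1, 2))) = Add(Add(d, n), Pow(Add(16, Pow(d, 2)), Rational(1, 2))) = Add(d, n, Pow(Add(16, Pow(d, 2)), Rational(1, 2))))
Mul(-1, Function('y')(73, -111)) = Mul(-1, Add(-111, 73, Pow(Add(16, Pow(-111, 2)), Rational(1, 2)))) = Mul(-1, Add(-111, 73, Pow(Add(16, 12321), Rational(1, 2)))) = Mul(-1, Add(-111, 73, Pow(12337, Rational(1, 2)))) = Mul(-1, Add(-111, 73, Mul(13, Pow(73, Rational(1, 2))))) = Mul(-1, Add(-38, Mul(13, Pow(73, Rational(1, 2))))) = Add(38, Mul(-13, Pow(73, Rational(1, 2))))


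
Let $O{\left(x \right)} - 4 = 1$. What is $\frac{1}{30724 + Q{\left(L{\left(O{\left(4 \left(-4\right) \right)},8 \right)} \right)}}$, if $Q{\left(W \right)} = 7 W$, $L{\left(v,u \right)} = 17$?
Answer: $\frac{1}{30843} \approx 3.2422 \cdot 10^{-5}$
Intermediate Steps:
$O{\left(x \right)} = 5$ ($O{\left(x \right)} = 4 + 1 = 5$)
$\frac{1}{30724 + Q{\left(L{\left(O{\left(4 \left(-4\right) \right)},8 \right)} \right)}} = \frac{1}{30724 + 7 \cdot 17} = \frac{1}{30724 + 119} = \frac{1}{30843}$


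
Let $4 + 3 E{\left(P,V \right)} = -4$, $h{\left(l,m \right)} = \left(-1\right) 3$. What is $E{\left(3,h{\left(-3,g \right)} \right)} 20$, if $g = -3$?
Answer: $- \frac{160}{3} \approx -53.333$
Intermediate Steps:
$h{\left(l,m \right)} = -3$
$E{\left(P,V \right)} = - \frac{8}{3}$ ($E{\left(P,V \right)} = - \frac{4}{3} + \frac{1}{3} \left(-4\right) = - \frac{4}{3} - \frac{4}{3} = - \frac{8}{3}$)
$E{\left(3,h{\left(-3,g \right)} \right)} 20 = \left(- \frac{8}{3}\right) 20 = - \frac{160}{3}$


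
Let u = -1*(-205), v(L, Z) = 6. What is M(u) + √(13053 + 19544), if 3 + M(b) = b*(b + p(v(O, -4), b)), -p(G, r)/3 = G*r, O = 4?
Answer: -714428 + √32597 ≈ -7.1425e+5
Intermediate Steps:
p(G, r) = -3*G*r
u = 205
M(b) = -3 - 17*b² (M(b) = -3 + b*(b - 3*6*b) = -3 + b*(b - 18*b) = -3 + b*(-17*b) = -3 - 17*b²)
M(u) + √(13053 + 19544) = (-3 - 17*205²) + √(13053 + 19544) = (-3 - 17*42025) + √32597 = (-3 - 714425) + √32597 = -714428 + √32597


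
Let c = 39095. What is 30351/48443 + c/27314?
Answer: 388983757/189024586 ≈ 2.0578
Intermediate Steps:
30351/48443 + c/27314 = 30351/48443 + 39095/27314 = 30351*(1/48443) + 39095*(1/27314) = 30351/48443 + 5585/3902 = 388983757/189024586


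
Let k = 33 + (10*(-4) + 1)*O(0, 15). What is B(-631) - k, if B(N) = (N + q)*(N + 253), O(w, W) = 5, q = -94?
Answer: 274212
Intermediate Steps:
B(N) = (-94 + N)*(253 + N) (B(N) = (N - 94)*(N + 253) = (-94 + N)*(253 + N))
k = -162 (k = 33 + (10*(-4) + 1)*5 = 33 + (-40 + 1)*5 = 33 - 39*5 = 33 - 195 = -162)
B(-631) - k = (-23782 + (-631)**2 + 159*(-631)) - 1*(-162) = (-23782 + 398161 - 100329) + 162 = 274050 + 162 = 274212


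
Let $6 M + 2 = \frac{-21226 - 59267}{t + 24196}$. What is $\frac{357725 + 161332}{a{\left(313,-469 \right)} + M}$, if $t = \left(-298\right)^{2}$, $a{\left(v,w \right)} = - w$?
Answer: $\frac{351920646000}{317675507} \approx 1107.8$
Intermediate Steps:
$t = 88804$
$M = - \frac{306493}{678000}$ ($M = - \frac{1}{3} + \frac{\left(-21226 - 59267\right) \frac{1}{88804 + 24196}}{6} = - \frac{1}{3} + \frac{\left(-80493\right) \frac{1}{113000}}{6} = - \frac{1}{3} + \frac{1}{6} \left(- \frac{80493}{113000}\right) = - \frac{1}{3} - \frac{26831}{226000} = - \frac{306493}{678000} \approx -0.45205$)
$\frac{357725 + 161332}{a{\left(313,-469 \right)} + M} = \frac{357725 + 161332}{\left(-1\right) \left(-469\right) - \frac{306493}{678000}} = \frac{519057}{469 - \frac{306493}{678000}} = \frac{519057}{\frac{317675507}{678000}} = 519057 \cdot \frac{678000}{317675507} = \frac{351920646000}{317675507}$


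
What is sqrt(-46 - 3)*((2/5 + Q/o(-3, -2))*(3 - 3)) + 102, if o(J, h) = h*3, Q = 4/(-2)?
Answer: 102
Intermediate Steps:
Q = -2 (Q = 4*(-1/2) = -2)
o(J, h) = 3*h
sqrt(-46 - 3)*((2/5 + Q/o(-3, -2))*(3 - 3)) + 102 = sqrt(-46 - 3)*((2/5 - 2/(3*(-2)))*(3 - 3)) + 102 = sqrt(-49)*((2*(1/5) - 2/(-6))*0) + 102 = (7*I)*((2/5 - 2*(-1/6))*0) + 102 = (7*I)*((2/5 + 1/3)*0) + 102 = (7*I)*((11/15)*0) + 102 = (7*I)*0 + 102 = 0 + 102 = 102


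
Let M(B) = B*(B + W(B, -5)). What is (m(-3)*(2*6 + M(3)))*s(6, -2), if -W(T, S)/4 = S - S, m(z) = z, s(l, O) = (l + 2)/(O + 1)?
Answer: 504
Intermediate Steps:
s(l, O) = (2 + l)/(1 + O)
W(T, S) = 0 (W(T, S) = -4*(S - S) = -4*0 = 0)
M(B) = B² (M(B) = B*(B + 0) = B*B = B²)
(m(-3)*(2*6 + M(3)))*s(6, -2) = (-3*(2*6 + 3²))*((2 + 6)/(1 - 2)) = (-3*(12 + 9))*(8/(-1)) = (-3*21)*(-1*8) = -63*(-8) = 504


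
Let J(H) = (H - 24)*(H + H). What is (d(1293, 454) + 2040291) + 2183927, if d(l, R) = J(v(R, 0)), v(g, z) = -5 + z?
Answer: 4224508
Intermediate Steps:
J(H) = 2*H*(-24 + H) (J(H) = (-24 + H)*(2*H) = 2*H*(-24 + H))
d(l, R) = 290 (d(l, R) = 2*(-5 + 0)*(-24 + (-5 + 0)) = 2*(-5)*(-24 - 5) = 2*(-5)*(-29) = 290)
(d(1293, 454) + 2040291) + 2183927 = (290 + 2040291) + 2183927 = 2040581 + 2183927 = 4224508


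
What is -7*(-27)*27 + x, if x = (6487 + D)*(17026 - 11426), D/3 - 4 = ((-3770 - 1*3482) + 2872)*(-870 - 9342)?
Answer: 751476207503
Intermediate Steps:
D = 134185692 (D = 12 + 3*(((-3770 - 1*3482) + 2872)*(-870 - 9342)) = 12 + 3*(((-3770 - 3482) + 2872)*(-10212)) = 12 + 3*((-7252 + 2872)*(-10212)) = 12 + 3*(-4380*(-10212)) = 12 + 3*44728560 = 12 + 134185680 = 134185692)
x = 751476202400 (x = (6487 + 134185692)*(17026 - 11426) = 134192179*5600 = 751476202400)
-7*(-27)*27 + x = -7*(-27)*27 + 751476202400 = 189*27 + 751476202400 = 5103 + 751476202400 = 751476207503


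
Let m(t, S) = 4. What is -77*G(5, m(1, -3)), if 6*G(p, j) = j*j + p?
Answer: -539/2 ≈ -269.50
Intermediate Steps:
G(p, j) = p/6 + j**2/6 (G(p, j) = (j*j + p)/6 = (j**2 + p)/6 = (p + j**2)/6 = p/6 + j**2/6)
-77*G(5, m(1, -3)) = -77*((1/6)*5 + (1/6)*4**2) = -77*(5/6 + (1/6)*16) = -77*(5/6 + 8/3) = -77*7/2 = -539/2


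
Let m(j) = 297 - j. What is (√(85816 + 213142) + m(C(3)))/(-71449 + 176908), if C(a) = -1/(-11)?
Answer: 3266/1160049 + √298958/105459 ≈ 0.0080001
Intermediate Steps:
C(a) = 1/11 (C(a) = -1*(-1/11) = 1/11)
(√(85816 + 213142) + m(C(3)))/(-71449 + 176908) = (√(85816 + 213142) + (297 - 1*1/11))/(-71449 + 176908) = (√298958 + (297 - 1/11))/105459 = (√298958 + 3266/11)*(1/105459) = (3266/11 + √298958)*(1/105459) = 3266/1160049 + √298958/105459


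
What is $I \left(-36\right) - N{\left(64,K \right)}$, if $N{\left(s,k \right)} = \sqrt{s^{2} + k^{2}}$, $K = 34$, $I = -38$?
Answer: $1368 - 2 \sqrt{1313} \approx 1295.5$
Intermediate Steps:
$N{\left(s,k \right)} = \sqrt{k^{2} + s^{2}}$
$I \left(-36\right) - N{\left(64,K \right)} = \left(-38\right) \left(-36\right) - \sqrt{34^{2} + 64^{2}} = 1368 - \sqrt{1156 + 4096} = 1368 - \sqrt{5252} = 1368 - 2 \sqrt{1313}$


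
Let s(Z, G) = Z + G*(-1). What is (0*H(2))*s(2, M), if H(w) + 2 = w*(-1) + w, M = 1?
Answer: 0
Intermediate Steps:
H(w) = -2 (H(w) = -2 + (w*(-1) + w) = -2 + (-w + w) = -2 + 0 = -2)
s(Z, G) = Z - G
(0*H(2))*s(2, M) = (0*(-2))*(2 - 1*1) = 0*(2 - 1) = 0*1 = 0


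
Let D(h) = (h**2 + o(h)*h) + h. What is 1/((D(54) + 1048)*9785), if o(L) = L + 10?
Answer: 1/73133090 ≈ 1.3674e-8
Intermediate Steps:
o(L) = 10 + L
D(h) = h + h**2 + h*(10 + h) (D(h) = (h**2 + (10 + h)*h) + h = (h**2 + h*(10 + h)) + h = h + h**2 + h*(10 + h))
1/((D(54) + 1048)*9785) = 1/((54*(11 + 2*54) + 1048)*9785) = (1/9785)/(54*(11 + 108) + 1048) = (1/9785)/(54*119 + 1048) = (1/9785)/(6426 + 1048) = (1/9785)/7474 = (1/7474)*(1/9785) = 1/73133090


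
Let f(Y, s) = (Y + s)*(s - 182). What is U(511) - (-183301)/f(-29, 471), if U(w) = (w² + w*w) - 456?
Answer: 66652083369/127738 ≈ 5.2179e+5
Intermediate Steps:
f(Y, s) = (-182 + s)*(Y + s) (f(Y, s) = (Y + s)*(-182 + s) = (-182 + s)*(Y + s))
U(w) = -456 + 2*w² (U(w) = (w² + w²) - 456 = 2*w² - 456 = -456 + 2*w²)
U(511) - (-183301)/f(-29, 471) = (-456 + 2*511²) - (-183301)/(471² - 182*(-29) - 182*471 - 29*471) = (-456 + 2*261121) - (-183301)/(221841 + 5278 - 85722 - 13659) = (-456 + 522242) - (-183301)/127738 = 521786 - (-183301)/127738 = 521786 - 1*(-183301/127738) = 521786 + 183301/127738 = 66652083369/127738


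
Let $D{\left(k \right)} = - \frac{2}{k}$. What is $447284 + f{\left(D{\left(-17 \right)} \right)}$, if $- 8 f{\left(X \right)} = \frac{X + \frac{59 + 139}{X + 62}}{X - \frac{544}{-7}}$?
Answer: $\frac{530271277931}{1185536} \approx 4.4728 \cdot 10^{5}$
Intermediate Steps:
$f{\left(X \right)} = - \frac{X + \frac{198}{62 + X}}{8 \left(\frac{544}{7} + X\right)}$ ($f{\left(X \right)} = - \frac{\left(X + \frac{59 + 139}{X + 62}\right) \frac{1}{X - \frac{544}{-7}}}{8} = - \frac{\left(X + \frac{198}{62 + X}\right) \frac{1}{X - - \frac{544}{7}}}{8} = - \frac{\left(X + \frac{198}{62 + X}\right) \frac{1}{X + \frac{544}{7}}}{8} = - \frac{\left(X + \frac{198}{62 + X}\right) \frac{1}{\frac{544}{7} + X}}{8} = - \frac{\frac{1}{\frac{544}{7} + X} \left(X + \frac{198}{62 + X}\right)}{8} = - \frac{X + \frac{198}{62 + X}}{8 \left(\frac{544}{7} + X\right)}$)
$447284 + f{\left(D{\left(-17 \right)} \right)} = 447284 + \frac{7 \left(-198 - \left(- \frac{2}{-17}\right)^{2} - 62 \left(- \frac{2}{-17}\right)\right)}{8 \left(33728 + 7 \left(- \frac{2}{-17}\right)^{2} + 978 \left(- \frac{2}{-17}\right)\right)} = 447284 + \frac{7 \left(-198 - \left(\left(-2\right) \left(- \frac{1}{17}\right)\right)^{2} - 62 \left(\left(-2\right) \left(- \frac{1}{17}\right)\right)\right)}{8 \left(33728 + 7 \left(\left(-2\right) \left(- \frac{1}{17}\right)\right)^{2} + 978 \left(\left(-2\right) \left(- \frac{1}{17}\right)\right)\right)} = 447284 + \frac{7 \left(-198 - \left(\frac{2}{17}\right)^{2} - \frac{124}{17}\right)}{8 \left(33728 + 7 \left(\frac{2}{17}\right)^{2} + 978 \cdot \frac{2}{17}\right)} = 447284 + \frac{7 \left(-198 - \frac{4}{289} - \frac{124}{17}\right)}{8 \left(33728 + 7 \cdot \frac{4}{289} + \frac{1956}{17}\right)} = 447284 + \frac{7 \left(-198 - \frac{4}{289} - \frac{124}{17}\right)}{8 \left(33728 + \frac{28}{289} + \frac{1956}{17}\right)} = 447284 + \frac{7}{8} \frac{1}{\frac{9780672}{289}} \left(- \frac{59334}{289}\right) = 447284 + \frac{7}{8} \cdot \frac{289}{9780672} \left(- \frac{59334}{289}\right) = 447284 - \frac{6293}{1185536} = \frac{530271277931}{1185536}$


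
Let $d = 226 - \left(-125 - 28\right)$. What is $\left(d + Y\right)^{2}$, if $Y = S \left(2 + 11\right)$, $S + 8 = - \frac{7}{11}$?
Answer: $\frac{8608356}{121} \approx 71144.0$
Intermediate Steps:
$S = - \frac{95}{11}$ ($S = -8 - \frac{7}{11} = - \frac{95}{11} \approx -8.6364$)
$d = 379$ ($d = 226 - -153 = 226 + 153 = 379$)
$Y = - \frac{1235}{11}$ ($Y = - \frac{95 \left(2 + 11\right)}{11} = \left(- \frac{95}{11}\right) 13 = - \frac{1235}{11} \approx -112.27$)
$\left(d + Y\right)^{2} = \left(379 - \frac{1235}{11}\right)^{2} = \left(\frac{2934}{11}\right)^{2} = \frac{8608356}{121}$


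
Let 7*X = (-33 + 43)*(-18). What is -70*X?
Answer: 1800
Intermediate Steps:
X = -180/7 (X = ((-33 + 43)*(-18))/7 = (10*(-18))/7 = (⅐)*(-180) = -180/7 ≈ -25.714)
-70*X = -70*(-180/7) = 1800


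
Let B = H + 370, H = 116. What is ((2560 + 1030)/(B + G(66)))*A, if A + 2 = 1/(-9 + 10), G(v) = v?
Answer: -1795/276 ≈ -6.5036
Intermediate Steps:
B = 486 (B = 116 + 370 = 486)
A = -1 (A = -2 + 1/(-9 + 10) = -2 + 1/1 = -2 + 1 = -1)
((2560 + 1030)/(B + G(66)))*A = ((2560 + 1030)/(486 + 66))*(-1) = (3590/552)*(-1) = (3590*(1/552))*(-1) = (1795/276)*(-1) = -1795/276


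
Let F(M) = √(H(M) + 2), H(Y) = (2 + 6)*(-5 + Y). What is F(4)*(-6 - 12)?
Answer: -18*I*√6 ≈ -44.091*I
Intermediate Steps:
H(Y) = -40 + 8*Y (H(Y) = 8*(-5 + Y) = -40 + 8*Y)
F(M) = √(-38 + 8*M) (F(M) = √((-40 + 8*M) + 2) = √(-38 + 8*M))
F(4)*(-6 - 12) = √(-38 + 8*4)*(-6 - 12) = √(-38 + 32)*(-18) = √(-6)*(-18) = (I*√6)*(-18) = -18*I*√6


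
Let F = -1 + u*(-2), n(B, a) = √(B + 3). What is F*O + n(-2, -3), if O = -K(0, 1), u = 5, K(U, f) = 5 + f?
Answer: 67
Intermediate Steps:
n(B, a) = √(3 + B)
F = -11 (F = -1 + 5*(-2) = -1 - 10 = -11)
O = -6 (O = -(5 + 1) = -1*6 = -6)
F*O + n(-2, -3) = -11*(-6) + √(3 - 2) = 66 + √1 = 66 + 1 = 67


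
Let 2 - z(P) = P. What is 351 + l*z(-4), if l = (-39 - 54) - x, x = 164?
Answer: -1191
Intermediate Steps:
z(P) = 2 - P
l = -257 (l = (-39 - 54) - 1*164 = -93 - 164 = -257)
351 + l*z(-4) = 351 - 257*(2 - 1*(-4)) = 351 - 257*(2 + 4) = 351 - 257*6 = 351 - 1542 = -1191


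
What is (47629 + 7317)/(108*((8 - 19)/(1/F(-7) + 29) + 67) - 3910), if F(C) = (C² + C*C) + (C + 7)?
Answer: 78105739/4669697 ≈ 16.726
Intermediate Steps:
F(C) = 7 + C + 2*C² (F(C) = (C² + C²) + (7 + C) = 2*C² + (7 + C) = 7 + C + 2*C²)
(47629 + 7317)/(108*((8 - 19)/(1/F(-7) + 29) + 67) - 3910) = (47629 + 7317)/(108*((8 - 19)/(1/(7 - 7 + 2*(-7)²) + 29) + 67) - 3910) = 54946/(108*(-11/(1/(7 - 7 + 2*49) + 29) + 67) - 3910) = 54946/(108*(-11/(1/(7 - 7 + 98) + 29) + 67) - 3910) = 54946/(108*(-11/(1/98 + 29) + 67) - 3910) = 54946/(108*(-11/2843/98 + 67) - 3910) = 54946/(108*(-11*98/2843 + 67) - 3910) = 54946/(108*(-1078/2843 + 67) - 3910) = 54946/(108*(189403/2843) - 3910) = 54946/(20455524/2843 - 3910) = 54946/(9339394/2843) = 54946*(2843/9339394) = 78105739/4669697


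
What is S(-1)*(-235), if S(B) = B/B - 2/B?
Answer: -705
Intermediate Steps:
S(B) = 1 - 2/B
S(-1)*(-235) = ((-2 - 1)/(-1))*(-235) = -1*(-3)*(-235) = 3*(-235) = -705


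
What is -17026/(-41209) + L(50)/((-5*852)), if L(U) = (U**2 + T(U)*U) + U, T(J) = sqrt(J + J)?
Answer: -5315669/17555034 ≈ -0.30280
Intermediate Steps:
T(J) = sqrt(2)*sqrt(J) (T(J) = sqrt(2*J) = sqrt(2)*sqrt(J))
L(U) = U + U**2 + sqrt(2)*U**(3/2) (L(U) = (U**2 + (sqrt(2)*sqrt(U))*U) + U = (U**2 + sqrt(2)*U**(3/2)) + U = U + U**2 + sqrt(2)*U**(3/2))
-17026/(-41209) + L(50)/((-5*852)) = -17026/(-41209) + (50*(1 + 50 + sqrt(2)*sqrt(50)))/((-5*852)) = -17026*(-1/41209) + (50*(1 + 50 + sqrt(2)*(5*sqrt(2))))/(-4260) = 17026/41209 + (50*(1 + 50 + 10))*(-1/4260) = 17026/41209 + (50*61)*(-1/4260) = 17026/41209 + 3050*(-1/4260) = 17026/41209 - 305/426 = -5315669/17555034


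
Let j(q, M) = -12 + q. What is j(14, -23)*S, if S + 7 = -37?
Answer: -88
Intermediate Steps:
S = -44 (S = -7 - 37 = -44)
j(14, -23)*S = (-12 + 14)*(-44) = 2*(-44) = -88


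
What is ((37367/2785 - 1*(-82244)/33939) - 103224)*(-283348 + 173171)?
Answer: 1074803860023931439/94520115 ≈ 1.1371e+10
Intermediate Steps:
((37367/2785 - 1*(-82244)/33939) - 103224)*(-283348 + 173171) = ((37367*(1/2785) + 82244*(1/33939)) - 103224)*(-110177) = ((37367/2785 + 82244/33939) - 103224)*(-110177) = (1497248153/94520115 - 103224)*(-110177) = -9755247102607/94520115*(-110177) = 1074803860023931439/94520115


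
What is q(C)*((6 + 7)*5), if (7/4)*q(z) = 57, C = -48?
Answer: 14820/7 ≈ 2117.1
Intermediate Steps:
q(z) = 228/7 (q(z) = (4/7)*57 = 228/7)
q(C)*((6 + 7)*5) = 228*((6 + 7)*5)/7 = 228*(13*5)/7 = (228/7)*65 = 14820/7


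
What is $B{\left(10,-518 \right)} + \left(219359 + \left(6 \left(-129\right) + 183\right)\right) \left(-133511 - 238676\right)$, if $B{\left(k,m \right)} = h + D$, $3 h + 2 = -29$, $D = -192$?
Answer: $- \frac{244267817455}{3} \approx -8.1423 \cdot 10^{10}$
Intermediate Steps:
$h = - \frac{31}{3}$ ($h = - \frac{2}{3} + \frac{1}{3} \left(-29\right) = - \frac{2}{3} - \frac{29}{3} = - \frac{31}{3} \approx -10.333$)
$B{\left(k,m \right)} = - \frac{607}{3}$ ($B{\left(k,m \right)} = - \frac{31}{3} - 192 = - \frac{607}{3}$)
$B{\left(10,-518 \right)} + \left(219359 + \left(6 \left(-129\right) + 183\right)\right) \left(-133511 - 238676\right) = - \frac{607}{3} + \left(219359 + \left(6 \left(-129\right) + 183\right)\right) \left(-133511 - 238676\right) = - \frac{607}{3} + \left(219359 + \left(-774 + 183\right)\right) \left(-372187\right) = - \frac{607}{3} + \left(219359 - 591\right) \left(-372187\right) = - \frac{607}{3} + 218768 \left(-372187\right) = - \frac{607}{3} - 81422605616 = - \frac{244267817455}{3}$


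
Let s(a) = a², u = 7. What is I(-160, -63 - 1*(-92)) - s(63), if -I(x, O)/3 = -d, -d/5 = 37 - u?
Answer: -4419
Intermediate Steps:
d = -150 (d = -5*(37 - 1*7) = -5*(37 - 7) = -5*30 = -150)
I(x, O) = -450 (I(x, O) = -(-3)*(-150) = -3*150 = -450)
I(-160, -63 - 1*(-92)) - s(63) = -450 - 1*63² = -450 - 1*3969 = -450 - 3969 = -4419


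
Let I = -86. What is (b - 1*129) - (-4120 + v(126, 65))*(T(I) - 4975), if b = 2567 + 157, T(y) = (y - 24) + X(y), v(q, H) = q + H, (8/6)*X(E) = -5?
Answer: -79964415/4 ≈ -1.9991e+7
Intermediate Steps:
X(E) = -15/4 (X(E) = (¾)*(-5) = -15/4)
v(q, H) = H + q
T(y) = -111/4 + y (T(y) = (y - 24) - 15/4 = (-24 + y) - 15/4 = -111/4 + y)
b = 2724
(b - 1*129) - (-4120 + v(126, 65))*(T(I) - 4975) = (2724 - 1*129) - (-4120 + (65 + 126))*((-111/4 - 86) - 4975) = (2724 - 129) - (-4120 + 191)*(-455/4 - 4975) = 2595 - (-3929)*(-20355)/4 = 2595 - 1*79974795/4 = 2595 - 79974795/4 = -79964415/4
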